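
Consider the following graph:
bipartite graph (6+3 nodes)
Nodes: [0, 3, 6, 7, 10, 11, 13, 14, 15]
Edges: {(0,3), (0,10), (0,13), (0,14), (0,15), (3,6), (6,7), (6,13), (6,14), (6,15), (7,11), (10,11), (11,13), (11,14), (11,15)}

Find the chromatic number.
Clique number ω(G) = 2 (lower bound: χ ≥ ω).
The graph is bipartite (no odd cycle), so 2 colors suffice: χ(G) = 2.
A valid 2-coloring: color 1: [0, 6, 11]; color 2: [3, 7, 10, 13, 14, 15].

χ(G) = 2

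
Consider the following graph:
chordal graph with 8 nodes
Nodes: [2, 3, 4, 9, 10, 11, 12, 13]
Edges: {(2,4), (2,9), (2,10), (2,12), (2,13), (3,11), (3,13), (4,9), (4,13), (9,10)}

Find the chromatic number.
Clique number ω(G) = 3 (lower bound: χ ≥ ω).
The clique on [2, 9, 10] has size 3, forcing χ ≥ 3, and the coloring below uses 3 colors, so χ(G) = 3.
A valid 3-coloring: color 1: [2, 3]; color 2: [9, 11, 12, 13]; color 3: [4, 10].

χ(G) = 3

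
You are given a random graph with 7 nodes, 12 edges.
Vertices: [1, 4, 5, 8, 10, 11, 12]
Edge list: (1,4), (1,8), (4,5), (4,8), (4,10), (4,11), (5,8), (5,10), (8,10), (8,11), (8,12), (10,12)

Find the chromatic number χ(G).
Clique number ω(G) = 4 (lower bound: χ ≥ ω).
The clique on [4, 5, 8, 10] has size 4, forcing χ ≥ 4, and the coloring below uses 4 colors, so χ(G) = 4.
A valid 4-coloring: color 1: [8]; color 2: [4, 12]; color 3: [1, 10, 11]; color 4: [5].

χ(G) = 4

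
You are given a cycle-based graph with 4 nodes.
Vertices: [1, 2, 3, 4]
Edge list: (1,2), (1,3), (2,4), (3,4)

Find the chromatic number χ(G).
Clique number ω(G) = 2 (lower bound: χ ≥ ω).
The graph is bipartite (no odd cycle), so 2 colors suffice: χ(G) = 2.
A valid 2-coloring: color 1: [1, 4]; color 2: [2, 3].

χ(G) = 2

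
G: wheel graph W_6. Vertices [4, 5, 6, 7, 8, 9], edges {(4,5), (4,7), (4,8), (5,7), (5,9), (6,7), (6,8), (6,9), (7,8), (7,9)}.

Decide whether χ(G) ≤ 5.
Yes, G is 5-colorable

A valid 5-coloring: color 1: [7]; color 2: [5, 8]; color 3: [4, 6]; color 4: [9].
(χ(G) = 4 ≤ 5.)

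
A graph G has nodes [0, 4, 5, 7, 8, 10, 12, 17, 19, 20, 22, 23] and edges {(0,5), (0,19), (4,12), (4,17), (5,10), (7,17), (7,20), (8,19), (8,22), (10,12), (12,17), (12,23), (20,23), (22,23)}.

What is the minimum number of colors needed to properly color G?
χ(G) = 3

Clique number ω(G) = 3 (lower bound: χ ≥ ω).
The clique on [4, 12, 17] has size 3, forcing χ ≥ 3, and the coloring below uses 3 colors, so χ(G) = 3.
A valid 3-coloring: color 1: [5, 7, 12, 19, 22]; color 2: [0, 8, 10, 17, 23]; color 3: [4, 20].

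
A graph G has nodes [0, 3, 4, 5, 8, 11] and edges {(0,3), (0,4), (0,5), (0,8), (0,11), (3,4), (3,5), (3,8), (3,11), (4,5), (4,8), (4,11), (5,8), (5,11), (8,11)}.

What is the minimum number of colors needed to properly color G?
χ(G) = 6

Clique number ω(G) = 6 (lower bound: χ ≥ ω).
The clique on [0, 3, 4, 5, 8, 11] has size 6, forcing χ ≥ 6, and the coloring below uses 6 colors, so χ(G) = 6.
A valid 6-coloring: color 1: [3]; color 2: [11]; color 3: [0]; color 4: [4]; color 5: [5]; color 6: [8].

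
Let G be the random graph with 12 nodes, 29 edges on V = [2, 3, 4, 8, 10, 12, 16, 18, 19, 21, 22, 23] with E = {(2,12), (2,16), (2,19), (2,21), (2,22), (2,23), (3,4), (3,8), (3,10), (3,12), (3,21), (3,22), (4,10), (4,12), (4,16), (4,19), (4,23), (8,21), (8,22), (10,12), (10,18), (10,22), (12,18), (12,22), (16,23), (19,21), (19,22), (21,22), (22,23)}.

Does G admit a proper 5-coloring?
A valid 5-coloring: color 1: [4, 18, 22]; color 2: [2, 3]; color 3: [12, 21, 23]; color 4: [8, 10, 16, 19].
(χ(G) = 4 ≤ 5.)

Yes, G is 5-colorable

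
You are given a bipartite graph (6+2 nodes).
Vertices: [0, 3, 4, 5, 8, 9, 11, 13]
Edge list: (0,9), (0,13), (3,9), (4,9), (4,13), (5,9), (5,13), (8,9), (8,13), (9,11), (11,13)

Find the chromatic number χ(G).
Clique number ω(G) = 2 (lower bound: χ ≥ ω).
The graph is bipartite (no odd cycle), so 2 colors suffice: χ(G) = 2.
A valid 2-coloring: color 1: [9, 13]; color 2: [0, 3, 4, 5, 8, 11].

χ(G) = 2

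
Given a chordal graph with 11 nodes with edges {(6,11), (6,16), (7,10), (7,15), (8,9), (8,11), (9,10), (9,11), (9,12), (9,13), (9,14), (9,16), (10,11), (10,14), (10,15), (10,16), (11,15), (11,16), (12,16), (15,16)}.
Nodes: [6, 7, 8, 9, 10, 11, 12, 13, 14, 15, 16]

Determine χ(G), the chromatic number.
Clique number ω(G) = 4 (lower bound: χ ≥ ω).
The clique on [9, 10, 11, 16] has size 4, forcing χ ≥ 4, and the coloring below uses 4 colors, so χ(G) = 4.
A valid 4-coloring: color 1: [6, 9, 15]; color 2: [7, 11, 12, 13, 14]; color 3: [8, 10]; color 4: [16].

χ(G) = 4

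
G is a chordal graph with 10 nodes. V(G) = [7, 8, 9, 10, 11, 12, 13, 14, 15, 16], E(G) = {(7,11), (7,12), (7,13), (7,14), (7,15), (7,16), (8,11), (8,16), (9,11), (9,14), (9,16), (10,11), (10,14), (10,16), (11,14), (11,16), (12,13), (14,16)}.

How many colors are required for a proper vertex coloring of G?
χ(G) = 4

Clique number ω(G) = 4 (lower bound: χ ≥ ω).
The clique on [9, 11, 14, 16] has size 4, forcing χ ≥ 4, and the coloring below uses 4 colors, so χ(G) = 4.
A valid 4-coloring: color 1: [13, 15, 16]; color 2: [11, 12]; color 3: [7, 8, 9, 10]; color 4: [14].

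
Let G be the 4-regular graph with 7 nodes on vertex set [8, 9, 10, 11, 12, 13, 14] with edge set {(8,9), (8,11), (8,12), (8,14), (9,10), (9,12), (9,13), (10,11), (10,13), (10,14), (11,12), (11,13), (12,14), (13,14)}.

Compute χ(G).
χ(G) = 3

Clique number ω(G) = 3 (lower bound: χ ≥ ω).
The clique on [8, 9, 12] has size 3, forcing χ ≥ 3, and the coloring below uses 3 colors, so χ(G) = 3.
A valid 3-coloring: color 1: [10, 12]; color 2: [9, 11, 14]; color 3: [8, 13].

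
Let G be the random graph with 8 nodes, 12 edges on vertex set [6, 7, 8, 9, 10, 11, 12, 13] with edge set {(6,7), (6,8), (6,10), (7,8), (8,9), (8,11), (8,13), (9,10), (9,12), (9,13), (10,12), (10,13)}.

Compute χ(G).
χ(G) = 3

Clique number ω(G) = 3 (lower bound: χ ≥ ω).
The clique on [8, 9, 13] has size 3, forcing χ ≥ 3, and the coloring below uses 3 colors, so χ(G) = 3.
A valid 3-coloring: color 1: [8, 10]; color 2: [7, 9, 11]; color 3: [6, 12, 13].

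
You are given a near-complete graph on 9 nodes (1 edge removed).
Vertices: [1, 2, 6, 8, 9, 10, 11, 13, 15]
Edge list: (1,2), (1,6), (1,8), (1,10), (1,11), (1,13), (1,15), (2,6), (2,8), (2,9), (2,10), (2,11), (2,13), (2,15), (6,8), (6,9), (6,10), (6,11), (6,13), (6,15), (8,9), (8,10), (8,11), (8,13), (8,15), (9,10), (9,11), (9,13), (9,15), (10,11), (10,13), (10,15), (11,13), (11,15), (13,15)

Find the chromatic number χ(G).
χ(G) = 8

Clique number ω(G) = 8 (lower bound: χ ≥ ω).
The clique on [1, 2, 6, 8, 10, 11, 13, 15] has size 8, forcing χ ≥ 8, and the coloring below uses 8 colors, so χ(G) = 8.
A valid 8-coloring: color 1: [2]; color 2: [8]; color 3: [11]; color 4: [15]; color 5: [13]; color 6: [6]; color 7: [10]; color 8: [1, 9].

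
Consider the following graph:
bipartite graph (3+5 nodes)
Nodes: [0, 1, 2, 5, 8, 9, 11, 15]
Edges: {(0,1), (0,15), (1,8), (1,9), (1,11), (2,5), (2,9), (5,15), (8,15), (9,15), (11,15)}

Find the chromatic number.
Clique number ω(G) = 2 (lower bound: χ ≥ ω).
The graph is bipartite (no odd cycle), so 2 colors suffice: χ(G) = 2.
A valid 2-coloring: color 1: [1, 2, 15]; color 2: [0, 5, 8, 9, 11].

χ(G) = 2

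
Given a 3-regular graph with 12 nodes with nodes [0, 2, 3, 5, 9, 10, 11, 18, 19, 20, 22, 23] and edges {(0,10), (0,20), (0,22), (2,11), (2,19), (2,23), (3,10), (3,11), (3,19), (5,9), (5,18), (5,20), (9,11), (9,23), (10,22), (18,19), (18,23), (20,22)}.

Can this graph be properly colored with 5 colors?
Yes, G is 5-colorable

A valid 5-coloring: color 1: [3, 5, 22, 23]; color 2: [2, 9, 10, 18, 20]; color 3: [0, 11, 19].
(χ(G) = 3 ≤ 5.)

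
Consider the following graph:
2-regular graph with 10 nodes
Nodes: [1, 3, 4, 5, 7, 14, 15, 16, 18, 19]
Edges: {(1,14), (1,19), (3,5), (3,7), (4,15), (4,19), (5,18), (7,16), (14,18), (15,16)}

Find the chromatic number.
Clique number ω(G) = 2 (lower bound: χ ≥ ω).
The graph is bipartite (no odd cycle), so 2 colors suffice: χ(G) = 2.
A valid 2-coloring: color 1: [5, 7, 14, 15, 19]; color 2: [1, 3, 4, 16, 18].

χ(G) = 2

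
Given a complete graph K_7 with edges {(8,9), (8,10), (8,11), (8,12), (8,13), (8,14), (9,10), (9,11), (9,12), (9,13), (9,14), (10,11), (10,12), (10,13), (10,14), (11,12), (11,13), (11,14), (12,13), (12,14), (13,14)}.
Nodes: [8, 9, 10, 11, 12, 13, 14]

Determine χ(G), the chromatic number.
Clique number ω(G) = 7 (lower bound: χ ≥ ω).
The clique on [8, 9, 10, 11, 12, 13, 14] has size 7, forcing χ ≥ 7, and the coloring below uses 7 colors, so χ(G) = 7.
A valid 7-coloring: color 1: [8]; color 2: [12]; color 3: [13]; color 4: [9]; color 5: [10]; color 6: [11]; color 7: [14].

χ(G) = 7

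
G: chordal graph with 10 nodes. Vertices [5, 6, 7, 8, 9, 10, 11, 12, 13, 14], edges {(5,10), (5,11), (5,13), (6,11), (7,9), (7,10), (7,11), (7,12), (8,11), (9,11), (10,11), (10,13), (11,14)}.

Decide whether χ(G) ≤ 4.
A valid 4-coloring: color 1: [11, 12, 13]; color 2: [6, 8, 9, 10, 14]; color 3: [5, 7].
(χ(G) = 3 ≤ 4.)

Yes, G is 4-colorable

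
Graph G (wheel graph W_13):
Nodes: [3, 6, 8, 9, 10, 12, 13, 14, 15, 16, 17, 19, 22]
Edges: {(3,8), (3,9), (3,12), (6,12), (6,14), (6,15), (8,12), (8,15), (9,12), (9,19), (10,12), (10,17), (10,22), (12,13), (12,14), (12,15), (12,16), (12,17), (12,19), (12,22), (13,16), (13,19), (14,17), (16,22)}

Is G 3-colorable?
A valid 3-coloring: color 1: [12]; color 2: [6, 8, 9, 13, 17, 22]; color 3: [3, 10, 14, 15, 16, 19].
(χ(G) = 3 ≤ 3.)

Yes, G is 3-colorable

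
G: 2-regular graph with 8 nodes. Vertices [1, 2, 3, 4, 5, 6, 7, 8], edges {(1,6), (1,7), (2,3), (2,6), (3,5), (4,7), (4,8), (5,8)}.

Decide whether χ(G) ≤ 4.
A valid 4-coloring: color 1: [3, 6, 7, 8]; color 2: [1, 2, 4, 5].
(χ(G) = 2 ≤ 4.)

Yes, G is 4-colorable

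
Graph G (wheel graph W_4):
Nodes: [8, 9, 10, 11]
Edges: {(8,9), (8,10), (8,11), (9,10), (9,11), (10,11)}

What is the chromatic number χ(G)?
Clique number ω(G) = 4 (lower bound: χ ≥ ω).
The clique on [8, 9, 10, 11] has size 4, forcing χ ≥ 4, and the coloring below uses 4 colors, so χ(G) = 4.
A valid 4-coloring: color 1: [10]; color 2: [8]; color 3: [9]; color 4: [11].

χ(G) = 4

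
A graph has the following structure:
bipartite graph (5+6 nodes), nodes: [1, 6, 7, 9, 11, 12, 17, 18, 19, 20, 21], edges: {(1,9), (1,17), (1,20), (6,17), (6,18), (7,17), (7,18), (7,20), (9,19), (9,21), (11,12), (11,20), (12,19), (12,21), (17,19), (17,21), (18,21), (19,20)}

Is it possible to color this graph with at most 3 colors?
Yes, G is 3-colorable

A valid 3-coloring: color 1: [9, 12, 17, 18, 20]; color 2: [1, 6, 7, 11, 19, 21].
(χ(G) = 2 ≤ 3.)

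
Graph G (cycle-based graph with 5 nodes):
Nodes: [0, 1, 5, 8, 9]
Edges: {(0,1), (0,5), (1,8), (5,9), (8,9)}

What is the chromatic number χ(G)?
Clique number ω(G) = 2 (lower bound: χ ≥ ω).
Odd cycle [5, 9, 8, 1, 0] needs 3 colors (χ ≥ 3).
The coloring below uses 3 colors, so χ(G) = 3.
A valid 3-coloring: color 1: [1, 5]; color 2: [0, 9]; color 3: [8].

χ(G) = 3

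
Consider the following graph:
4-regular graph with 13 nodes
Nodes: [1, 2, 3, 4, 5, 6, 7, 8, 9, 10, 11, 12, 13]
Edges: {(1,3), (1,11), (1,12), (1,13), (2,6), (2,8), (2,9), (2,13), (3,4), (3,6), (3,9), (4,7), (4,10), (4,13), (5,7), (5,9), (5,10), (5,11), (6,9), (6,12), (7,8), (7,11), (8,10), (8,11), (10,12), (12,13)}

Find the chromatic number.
χ(G) = 3

Clique number ω(G) = 3 (lower bound: χ ≥ ω).
The clique on [1, 12, 13] has size 3, forcing χ ≥ 3, and the coloring below uses 3 colors, so χ(G) = 3.
A valid 3-coloring: color 1: [2, 3, 7, 12]; color 2: [9, 10, 11, 13]; color 3: [1, 4, 5, 6, 8].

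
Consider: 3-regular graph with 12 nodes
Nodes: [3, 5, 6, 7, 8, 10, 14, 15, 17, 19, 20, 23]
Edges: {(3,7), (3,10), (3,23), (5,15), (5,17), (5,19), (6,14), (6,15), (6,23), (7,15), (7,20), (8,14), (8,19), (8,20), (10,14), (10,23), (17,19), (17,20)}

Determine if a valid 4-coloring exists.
Yes, G is 4-colorable

A valid 4-coloring: color 1: [3, 14, 15, 19, 20]; color 2: [7, 8, 17, 23]; color 3: [5, 6, 10].
(χ(G) = 3 ≤ 4.)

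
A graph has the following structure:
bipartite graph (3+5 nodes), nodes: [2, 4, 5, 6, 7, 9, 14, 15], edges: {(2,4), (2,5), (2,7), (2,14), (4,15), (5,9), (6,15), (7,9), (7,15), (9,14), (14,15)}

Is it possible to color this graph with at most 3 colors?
Yes, G is 3-colorable

A valid 3-coloring: color 1: [2, 9, 15]; color 2: [4, 5, 6, 7, 14].
(χ(G) = 2 ≤ 3.)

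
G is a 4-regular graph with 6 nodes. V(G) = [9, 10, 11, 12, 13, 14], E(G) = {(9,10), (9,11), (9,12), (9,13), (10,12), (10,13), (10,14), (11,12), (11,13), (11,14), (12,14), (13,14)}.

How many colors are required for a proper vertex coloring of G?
χ(G) = 3

Clique number ω(G) = 3 (lower bound: χ ≥ ω).
The clique on [9, 10, 12] has size 3, forcing χ ≥ 3, and the coloring below uses 3 colors, so χ(G) = 3.
A valid 3-coloring: color 1: [9, 14]; color 2: [10, 11]; color 3: [12, 13].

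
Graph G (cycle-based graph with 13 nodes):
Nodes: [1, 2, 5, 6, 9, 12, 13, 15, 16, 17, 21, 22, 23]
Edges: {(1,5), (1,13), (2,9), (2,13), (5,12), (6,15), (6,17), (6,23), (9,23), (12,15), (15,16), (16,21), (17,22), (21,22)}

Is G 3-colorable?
Yes, G is 3-colorable

A valid 3-coloring: color 1: [2, 5, 15, 17, 21, 23]; color 2: [1, 6, 9, 12, 16, 22]; color 3: [13].
(χ(G) = 3 ≤ 3.)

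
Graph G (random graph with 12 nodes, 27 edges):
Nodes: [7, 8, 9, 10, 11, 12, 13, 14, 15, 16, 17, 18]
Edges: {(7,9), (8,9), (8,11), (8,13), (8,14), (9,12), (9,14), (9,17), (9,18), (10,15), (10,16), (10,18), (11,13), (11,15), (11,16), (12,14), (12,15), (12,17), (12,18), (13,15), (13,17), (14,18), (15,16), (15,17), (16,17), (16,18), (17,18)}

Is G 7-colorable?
A valid 7-coloring: color 1: [7, 8, 15, 18]; color 2: [10, 11, 14, 17]; color 3: [9, 13, 16]; color 4: [12].
(χ(G) = 4 ≤ 7.)

Yes, G is 7-colorable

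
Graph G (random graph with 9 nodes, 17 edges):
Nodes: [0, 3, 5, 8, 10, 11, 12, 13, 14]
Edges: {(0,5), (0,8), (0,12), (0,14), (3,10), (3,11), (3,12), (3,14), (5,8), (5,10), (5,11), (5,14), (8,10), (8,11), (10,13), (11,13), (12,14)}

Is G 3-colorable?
Suppose a proper 3-coloring c exists. The clique [0, 5, 8] takes 3 distinct colors; by symmetry let c(0) = 1, c(5) = 2, c(8) = 3.
- Vertex 10: neighbors [5, 8] already have colors [2, 3] ⇒ c(10) = 1.
- Vertex 11: neighbors [5, 8] already have colors [2, 3] ⇒ c(11) = 1.
- Vertex 14: neighbors [0, 5] already have colors [1, 2] ⇒ c(14) = 3.
- Vertex 3: neighbors [10, 14] already have colors [1, 3] ⇒ c(3) = 2.
- Vertex 12: neighbors [0, 3, 14] already have colors [1, 2, 3] — all 3 colors blocked. Contradiction.
The forced assignments end in a contradiction, so G has no proper 3-coloring (χ ≥ 4).

No, G is not 3-colorable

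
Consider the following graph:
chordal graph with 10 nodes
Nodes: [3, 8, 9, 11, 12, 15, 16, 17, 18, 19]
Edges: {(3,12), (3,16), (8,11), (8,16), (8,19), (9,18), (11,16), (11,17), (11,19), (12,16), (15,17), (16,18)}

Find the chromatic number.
χ(G) = 3

Clique number ω(G) = 3 (lower bound: χ ≥ ω).
The clique on [8, 11, 16] has size 3, forcing χ ≥ 3, and the coloring below uses 3 colors, so χ(G) = 3.
A valid 3-coloring: color 1: [9, 16, 17, 19]; color 2: [3, 11, 15, 18]; color 3: [8, 12].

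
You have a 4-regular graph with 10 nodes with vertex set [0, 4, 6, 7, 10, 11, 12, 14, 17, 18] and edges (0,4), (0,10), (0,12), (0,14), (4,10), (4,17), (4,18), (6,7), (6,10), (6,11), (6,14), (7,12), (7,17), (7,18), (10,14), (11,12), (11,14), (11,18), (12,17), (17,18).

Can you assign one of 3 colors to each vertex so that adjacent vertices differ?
Suppose a proper 3-coloring c exists. The clique [0, 4, 10] takes 3 distinct colors; by symmetry let c(0) = 1, c(4) = 2, c(10) = 3.
- Vertex 14: neighbors [0, 10] already have colors [1, 3] ⇒ c(14) = 2.
- Vertex 6: neighbors [14, 10] already have colors [2, 3] ⇒ c(6) = 1.
- Vertex 11: neighbors [6, 14] already have colors [1, 2] ⇒ c(11) = 3.
- Vertex 12: neighbors [0, 11] already have colors [1, 3] ⇒ c(12) = 2.
- Vertex 7: neighbors [6, 12] already have colors [1, 2] ⇒ c(7) = 3.
- Vertex 17: neighbors [4, 7] already have colors [2, 3] ⇒ c(17) = 1.
- Vertex 18: neighbors [17, 4, 7] already have colors [1, 2, 3] — all 3 colors blocked. Contradiction.
The forced assignments end in a contradiction, so G has no proper 3-coloring (χ ≥ 4).

No, G is not 3-colorable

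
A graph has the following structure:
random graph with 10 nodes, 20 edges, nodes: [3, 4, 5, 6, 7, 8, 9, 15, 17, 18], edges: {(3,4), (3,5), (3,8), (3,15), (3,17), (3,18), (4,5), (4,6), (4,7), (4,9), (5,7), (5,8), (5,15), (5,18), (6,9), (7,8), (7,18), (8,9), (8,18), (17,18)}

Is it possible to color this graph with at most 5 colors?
Yes, G is 5-colorable

A valid 5-coloring: color 1: [3, 7, 9]; color 2: [5, 6, 17]; color 3: [4, 15, 18]; color 4: [8].
(χ(G) = 4 ≤ 5.)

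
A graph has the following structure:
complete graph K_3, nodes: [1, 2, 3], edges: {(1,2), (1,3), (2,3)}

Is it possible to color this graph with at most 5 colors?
A valid 5-coloring: color 1: [2]; color 2: [3]; color 3: [1].
(χ(G) = 3 ≤ 5.)

Yes, G is 5-colorable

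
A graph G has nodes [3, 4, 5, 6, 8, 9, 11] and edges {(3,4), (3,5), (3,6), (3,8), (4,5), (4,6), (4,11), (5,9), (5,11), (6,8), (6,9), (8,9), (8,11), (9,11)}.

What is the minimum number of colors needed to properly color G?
Clique number ω(G) = 3 (lower bound: χ ≥ ω).
Suppose a proper 3-coloring c exists. The clique [3, 4, 5] takes 3 distinct colors; by symmetry let c(3) = 1, c(4) = 2, c(5) = 3.
- Vertex 6: neighbors [3, 4] already have colors [1, 2] ⇒ c(6) = 3.
- Vertex 8: neighbors [3, 6] already have colors [1, 3] ⇒ c(8) = 2.
- Vertex 9: neighbors [8, 5] already have colors [2, 3] ⇒ c(9) = 1.
- Vertex 11: neighbors [9, 4, 5] already have colors [1, 2, 3] — all 3 colors blocked. Contradiction.
The forced assignments end in a contradiction, so G has no proper 3-coloring (χ ≥ 4).
The coloring below uses 4 colors, so χ(G) = 4.
A valid 4-coloring: color 1: [6, 11]; color 2: [4, 8]; color 3: [3, 9]; color 4: [5].

χ(G) = 4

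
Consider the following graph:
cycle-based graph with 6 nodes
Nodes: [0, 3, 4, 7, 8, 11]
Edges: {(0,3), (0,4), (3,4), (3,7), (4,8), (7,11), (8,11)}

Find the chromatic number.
χ(G) = 3

Clique number ω(G) = 3 (lower bound: χ ≥ ω).
The clique on [0, 3, 4] has size 3, forcing χ ≥ 3, and the coloring below uses 3 colors, so χ(G) = 3.
A valid 3-coloring: color 1: [3, 11]; color 2: [4, 7]; color 3: [0, 8].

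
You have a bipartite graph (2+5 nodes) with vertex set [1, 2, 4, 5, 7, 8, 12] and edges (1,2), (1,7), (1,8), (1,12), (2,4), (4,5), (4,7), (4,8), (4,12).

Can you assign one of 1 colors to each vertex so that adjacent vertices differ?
No, G is not 1-colorable

Edge (1,8) forces its endpoints to differ, so 1 color is not enough.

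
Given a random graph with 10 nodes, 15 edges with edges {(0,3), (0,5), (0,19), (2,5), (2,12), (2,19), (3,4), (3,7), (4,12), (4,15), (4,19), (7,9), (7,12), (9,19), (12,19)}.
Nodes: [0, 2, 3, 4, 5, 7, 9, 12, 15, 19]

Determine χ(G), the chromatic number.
Clique number ω(G) = 3 (lower bound: χ ≥ ω).
The clique on [2, 12, 19] has size 3, forcing χ ≥ 3, and the coloring below uses 3 colors, so χ(G) = 3.
A valid 3-coloring: color 1: [3, 5, 15, 19]; color 2: [0, 9, 12]; color 3: [2, 4, 7].

χ(G) = 3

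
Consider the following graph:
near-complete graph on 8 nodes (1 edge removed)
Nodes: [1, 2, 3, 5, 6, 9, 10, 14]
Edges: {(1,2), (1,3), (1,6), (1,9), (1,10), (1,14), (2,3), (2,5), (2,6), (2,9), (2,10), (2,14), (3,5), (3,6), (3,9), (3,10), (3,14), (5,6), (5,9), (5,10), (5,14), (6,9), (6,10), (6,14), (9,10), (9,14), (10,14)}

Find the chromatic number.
Clique number ω(G) = 7 (lower bound: χ ≥ ω).
The clique on [1, 2, 3, 6, 9, 10, 14] has size 7, forcing χ ≥ 7, and the coloring below uses 7 colors, so χ(G) = 7.
A valid 7-coloring: color 1: [3]; color 2: [14]; color 3: [6]; color 4: [9]; color 5: [2]; color 6: [10]; color 7: [1, 5].

χ(G) = 7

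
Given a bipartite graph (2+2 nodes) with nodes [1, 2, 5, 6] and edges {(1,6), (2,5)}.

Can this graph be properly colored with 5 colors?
A valid 5-coloring: color 1: [1, 2]; color 2: [5, 6].
(χ(G) = 2 ≤ 5.)

Yes, G is 5-colorable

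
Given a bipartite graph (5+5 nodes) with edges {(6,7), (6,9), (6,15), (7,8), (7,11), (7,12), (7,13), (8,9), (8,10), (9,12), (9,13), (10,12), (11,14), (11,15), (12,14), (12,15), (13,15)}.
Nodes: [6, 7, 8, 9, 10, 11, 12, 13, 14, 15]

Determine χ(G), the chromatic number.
χ(G) = 2

Clique number ω(G) = 2 (lower bound: χ ≥ ω).
The graph is bipartite (no odd cycle), so 2 colors suffice: χ(G) = 2.
A valid 2-coloring: color 1: [7, 9, 10, 14, 15]; color 2: [6, 8, 11, 12, 13].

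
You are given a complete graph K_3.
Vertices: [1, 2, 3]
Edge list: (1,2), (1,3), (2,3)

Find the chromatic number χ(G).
χ(G) = 3

Clique number ω(G) = 3 (lower bound: χ ≥ ω).
The clique on [1, 2, 3] has size 3, forcing χ ≥ 3, and the coloring below uses 3 colors, so χ(G) = 3.
A valid 3-coloring: color 1: [2]; color 2: [1]; color 3: [3].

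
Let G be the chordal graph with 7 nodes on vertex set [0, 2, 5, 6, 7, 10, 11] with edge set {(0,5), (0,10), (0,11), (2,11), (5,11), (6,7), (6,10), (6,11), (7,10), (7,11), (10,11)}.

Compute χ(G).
χ(G) = 4

Clique number ω(G) = 4 (lower bound: χ ≥ ω).
The clique on [6, 7, 10, 11] has size 4, forcing χ ≥ 4, and the coloring below uses 4 colors, so χ(G) = 4.
A valid 4-coloring: color 1: [11]; color 2: [2, 5, 10]; color 3: [0, 6]; color 4: [7].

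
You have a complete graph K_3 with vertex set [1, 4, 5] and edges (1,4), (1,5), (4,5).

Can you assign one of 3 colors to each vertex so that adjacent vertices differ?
A valid 3-coloring: color 1: [1]; color 2: [4]; color 3: [5].
(χ(G) = 3 ≤ 3.)

Yes, G is 3-colorable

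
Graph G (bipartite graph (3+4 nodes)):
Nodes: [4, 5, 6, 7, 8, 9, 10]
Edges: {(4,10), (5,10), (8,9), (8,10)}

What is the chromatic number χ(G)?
Clique number ω(G) = 2 (lower bound: χ ≥ ω).
The graph is bipartite (no odd cycle), so 2 colors suffice: χ(G) = 2.
A valid 2-coloring: color 1: [6, 7, 9, 10]; color 2: [4, 5, 8].

χ(G) = 2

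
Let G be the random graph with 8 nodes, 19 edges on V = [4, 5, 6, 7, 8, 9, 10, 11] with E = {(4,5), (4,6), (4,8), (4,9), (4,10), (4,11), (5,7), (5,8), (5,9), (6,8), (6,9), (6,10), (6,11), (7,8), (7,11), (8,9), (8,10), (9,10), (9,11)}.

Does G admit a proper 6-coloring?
A valid 6-coloring: color 1: [7, 9]; color 2: [4]; color 3: [8, 11]; color 4: [5, 6]; color 5: [10].
(χ(G) = 5 ≤ 6.)

Yes, G is 6-colorable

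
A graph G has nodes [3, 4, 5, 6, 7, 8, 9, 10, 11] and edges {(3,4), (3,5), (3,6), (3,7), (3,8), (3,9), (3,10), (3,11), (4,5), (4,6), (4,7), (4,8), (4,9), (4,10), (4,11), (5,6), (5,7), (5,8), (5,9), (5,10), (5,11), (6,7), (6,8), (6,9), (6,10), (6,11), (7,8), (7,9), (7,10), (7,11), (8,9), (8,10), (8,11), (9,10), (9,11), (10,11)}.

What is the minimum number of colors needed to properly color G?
Clique number ω(G) = 9 (lower bound: χ ≥ ω).
The clique on [3, 4, 5, 6, 7, 8, 9, 10, 11] has size 9, forcing χ ≥ 9, and the coloring below uses 9 colors, so χ(G) = 9.
A valid 9-coloring: color 1: [8]; color 2: [10]; color 3: [7]; color 4: [11]; color 5: [9]; color 6: [4]; color 7: [3]; color 8: [5]; color 9: [6].

χ(G) = 9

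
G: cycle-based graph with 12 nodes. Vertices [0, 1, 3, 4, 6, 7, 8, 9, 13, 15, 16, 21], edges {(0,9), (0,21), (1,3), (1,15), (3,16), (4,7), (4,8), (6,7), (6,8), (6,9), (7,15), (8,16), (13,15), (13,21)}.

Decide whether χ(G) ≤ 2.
No, G is not 2-colorable

Odd cycle [15, 1, 3, 16, 8, 4, 7] needs 3 colors (χ ≥ 3).
Hence χ(G) ≥ 3 > 2, so no proper 2-coloring exists.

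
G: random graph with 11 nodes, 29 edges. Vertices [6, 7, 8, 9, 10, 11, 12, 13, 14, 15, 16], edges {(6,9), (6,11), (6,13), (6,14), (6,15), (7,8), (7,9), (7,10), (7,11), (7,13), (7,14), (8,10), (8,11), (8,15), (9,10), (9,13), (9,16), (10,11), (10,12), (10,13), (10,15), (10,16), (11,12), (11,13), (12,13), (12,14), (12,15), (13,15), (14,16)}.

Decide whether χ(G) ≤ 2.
No, G is not 2-colorable

The clique on vertices [7, 8, 10, 11] has size 4 > 2, so it alone needs 4 colors.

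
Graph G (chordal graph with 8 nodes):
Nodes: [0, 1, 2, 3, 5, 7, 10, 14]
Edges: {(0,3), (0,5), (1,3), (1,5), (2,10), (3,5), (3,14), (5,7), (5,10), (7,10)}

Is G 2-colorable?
The clique on vertices [5, 7, 10] has size 3 > 2, so it alone needs 3 colors.

No, G is not 2-colorable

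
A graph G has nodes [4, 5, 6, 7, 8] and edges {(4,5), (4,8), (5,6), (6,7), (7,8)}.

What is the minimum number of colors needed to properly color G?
Clique number ω(G) = 2 (lower bound: χ ≥ ω).
Odd cycle [7, 6, 5, 4, 8] needs 3 colors (χ ≥ 3).
The coloring below uses 3 colors, so χ(G) = 3.
A valid 3-coloring: color 1: [4, 7]; color 2: [6, 8]; color 3: [5].

χ(G) = 3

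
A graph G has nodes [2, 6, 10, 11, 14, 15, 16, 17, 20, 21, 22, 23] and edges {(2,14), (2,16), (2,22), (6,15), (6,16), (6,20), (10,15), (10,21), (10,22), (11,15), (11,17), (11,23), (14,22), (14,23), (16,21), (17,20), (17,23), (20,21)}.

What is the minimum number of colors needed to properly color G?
χ(G) = 3

Clique number ω(G) = 3 (lower bound: χ ≥ ω).
The clique on [2, 14, 22] has size 3, forcing χ ≥ 3, and the coloring below uses 3 colors, so χ(G) = 3.
A valid 3-coloring: color 1: [15, 16, 20, 22, 23]; color 2: [6, 10, 14, 17]; color 3: [2, 11, 21].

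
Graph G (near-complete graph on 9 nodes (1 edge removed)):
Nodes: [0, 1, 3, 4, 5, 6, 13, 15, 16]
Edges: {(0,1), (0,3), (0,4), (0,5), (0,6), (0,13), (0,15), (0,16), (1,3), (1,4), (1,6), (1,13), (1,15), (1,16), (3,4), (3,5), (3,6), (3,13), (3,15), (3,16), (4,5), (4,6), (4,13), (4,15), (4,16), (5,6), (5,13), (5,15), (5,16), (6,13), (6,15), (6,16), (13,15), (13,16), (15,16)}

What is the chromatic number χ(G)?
Clique number ω(G) = 8 (lower bound: χ ≥ ω).
The clique on [0, 1, 3, 4, 6, 13, 15, 16] has size 8, forcing χ ≥ 8, and the coloring below uses 8 colors, so χ(G) = 8.
A valid 8-coloring: color 1: [15]; color 2: [3]; color 3: [16]; color 4: [6]; color 5: [0]; color 6: [13]; color 7: [4]; color 8: [1, 5].

χ(G) = 8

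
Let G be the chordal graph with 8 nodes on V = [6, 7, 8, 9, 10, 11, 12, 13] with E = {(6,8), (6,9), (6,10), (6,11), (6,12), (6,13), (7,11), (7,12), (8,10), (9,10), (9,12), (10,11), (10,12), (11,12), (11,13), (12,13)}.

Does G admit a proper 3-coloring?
The clique on vertices [6, 9, 10, 12] has size 4 > 3, so it alone needs 4 colors.

No, G is not 3-colorable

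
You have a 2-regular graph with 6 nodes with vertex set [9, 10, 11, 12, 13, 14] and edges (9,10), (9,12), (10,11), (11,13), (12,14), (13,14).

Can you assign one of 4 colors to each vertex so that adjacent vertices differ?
Yes, G is 4-colorable

A valid 4-coloring: color 1: [10, 12, 13]; color 2: [9, 11, 14].
(χ(G) = 2 ≤ 4.)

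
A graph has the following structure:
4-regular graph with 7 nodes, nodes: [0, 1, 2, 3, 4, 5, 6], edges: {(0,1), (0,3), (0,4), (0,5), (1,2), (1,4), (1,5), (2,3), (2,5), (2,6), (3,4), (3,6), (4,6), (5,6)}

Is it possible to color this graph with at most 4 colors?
Yes, G is 4-colorable

A valid 4-coloring: color 1: [3, 5]; color 2: [2, 4]; color 3: [0, 6]; color 4: [1].
(χ(G) = 4 ≤ 4.)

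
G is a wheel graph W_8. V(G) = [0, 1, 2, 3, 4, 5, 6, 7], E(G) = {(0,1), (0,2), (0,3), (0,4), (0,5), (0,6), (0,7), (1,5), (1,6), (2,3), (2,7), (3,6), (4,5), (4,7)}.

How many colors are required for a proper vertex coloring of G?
χ(G) = 4

Clique number ω(G) = 3 (lower bound: χ ≥ ω).
Odd cycle [1, 6, 3, 2, 7, 4, 5] needs 3 colors (χ ≥ 3).
Vertex 0 is adjacent to every vertex of [1, 2, 3, 4, 5, 6, 7], which already need 3 colors among themselves, so 0 needs a new color (χ ≥ 4).
The coloring below uses 4 colors, so χ(G) = 4.
A valid 4-coloring: color 1: [0]; color 2: [1, 3, 4]; color 3: [2, 5, 6]; color 4: [7].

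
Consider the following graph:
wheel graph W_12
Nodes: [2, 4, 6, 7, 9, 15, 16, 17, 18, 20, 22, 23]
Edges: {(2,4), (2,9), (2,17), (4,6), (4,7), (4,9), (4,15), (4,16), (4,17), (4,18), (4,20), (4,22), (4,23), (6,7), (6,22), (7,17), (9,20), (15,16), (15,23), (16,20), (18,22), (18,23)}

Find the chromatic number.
Clique number ω(G) = 3 (lower bound: χ ≥ ω).
Odd cycle [20, 16, 15, 23, 18, 22, 6, 7, 17, 2, 9] needs 3 colors (χ ≥ 3).
Vertex 4 is adjacent to every vertex of [2, 6, 7, 9, 15, 16, 17, 18, 20, 22, 23], which already need 3 colors among themselves, so 4 needs a new color (χ ≥ 4).
The coloring below uses 4 colors, so χ(G) = 4.
A valid 4-coloring: color 1: [4]; color 2: [2, 6, 15, 18, 20]; color 3: [7, 9, 16, 22, 23]; color 4: [17].

χ(G) = 4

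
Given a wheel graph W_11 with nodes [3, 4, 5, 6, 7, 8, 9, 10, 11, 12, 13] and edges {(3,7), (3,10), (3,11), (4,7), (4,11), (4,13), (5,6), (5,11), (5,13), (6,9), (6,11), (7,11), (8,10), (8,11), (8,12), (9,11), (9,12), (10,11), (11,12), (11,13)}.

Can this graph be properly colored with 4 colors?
Yes, G is 4-colorable

A valid 4-coloring: color 1: [11]; color 2: [3, 4, 5, 8, 9]; color 3: [6, 7, 10, 12, 13].
(χ(G) = 3 ≤ 4.)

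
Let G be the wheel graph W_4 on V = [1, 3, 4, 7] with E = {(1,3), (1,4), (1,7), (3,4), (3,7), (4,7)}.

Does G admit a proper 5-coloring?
Yes, G is 5-colorable

A valid 5-coloring: color 1: [7]; color 2: [4]; color 3: [3]; color 4: [1].
(χ(G) = 4 ≤ 5.)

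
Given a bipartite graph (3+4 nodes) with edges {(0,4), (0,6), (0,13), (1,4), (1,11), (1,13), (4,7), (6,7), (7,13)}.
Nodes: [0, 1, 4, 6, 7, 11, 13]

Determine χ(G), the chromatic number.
Clique number ω(G) = 2 (lower bound: χ ≥ ω).
The graph is bipartite (no odd cycle), so 2 colors suffice: χ(G) = 2.
A valid 2-coloring: color 1: [0, 1, 7]; color 2: [4, 6, 11, 13].

χ(G) = 2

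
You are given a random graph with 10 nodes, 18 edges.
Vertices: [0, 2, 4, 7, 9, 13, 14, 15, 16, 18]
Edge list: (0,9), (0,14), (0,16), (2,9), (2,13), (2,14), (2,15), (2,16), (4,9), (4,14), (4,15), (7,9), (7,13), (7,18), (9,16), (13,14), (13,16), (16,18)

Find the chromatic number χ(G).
Clique number ω(G) = 3 (lower bound: χ ≥ ω).
The clique on [0, 9, 16] has size 3, forcing χ ≥ 3, and the coloring below uses 3 colors, so χ(G) = 3.
A valid 3-coloring: color 1: [0, 2, 4, 18]; color 2: [9, 13, 15]; color 3: [7, 14, 16].

χ(G) = 3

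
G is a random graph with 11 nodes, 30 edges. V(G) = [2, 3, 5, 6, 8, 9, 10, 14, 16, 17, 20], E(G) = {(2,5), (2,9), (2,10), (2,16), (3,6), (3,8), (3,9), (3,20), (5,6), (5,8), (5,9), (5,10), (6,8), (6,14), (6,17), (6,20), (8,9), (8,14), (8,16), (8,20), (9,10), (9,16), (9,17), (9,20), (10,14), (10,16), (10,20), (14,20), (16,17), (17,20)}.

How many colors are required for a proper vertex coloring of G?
χ(G) = 4

Clique number ω(G) = 4 (lower bound: χ ≥ ω).
The clique on [3, 8, 9, 20] has size 4, forcing χ ≥ 4, and the coloring below uses 4 colors, so χ(G) = 4.
A valid 4-coloring: color 1: [6, 9]; color 2: [2, 20]; color 3: [8, 10, 17]; color 4: [3, 5, 14, 16].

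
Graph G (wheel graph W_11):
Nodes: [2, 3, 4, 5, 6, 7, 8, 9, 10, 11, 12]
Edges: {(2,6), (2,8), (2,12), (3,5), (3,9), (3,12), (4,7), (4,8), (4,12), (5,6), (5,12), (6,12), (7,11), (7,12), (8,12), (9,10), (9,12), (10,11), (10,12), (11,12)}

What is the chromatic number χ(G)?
Clique number ω(G) = 3 (lower bound: χ ≥ ω).
The clique on [2, 8, 12] has size 3, forcing χ ≥ 3, and the coloring below uses 3 colors, so χ(G) = 3.
A valid 3-coloring: color 1: [12]; color 2: [3, 6, 7, 8, 10]; color 3: [2, 4, 5, 9, 11].

χ(G) = 3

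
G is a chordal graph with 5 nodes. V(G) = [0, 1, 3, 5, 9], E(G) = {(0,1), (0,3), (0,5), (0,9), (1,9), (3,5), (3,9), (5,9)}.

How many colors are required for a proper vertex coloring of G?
χ(G) = 4

Clique number ω(G) = 4 (lower bound: χ ≥ ω).
The clique on [0, 3, 5, 9] has size 4, forcing χ ≥ 4, and the coloring below uses 4 colors, so χ(G) = 4.
A valid 4-coloring: color 1: [9]; color 2: [0]; color 3: [1, 5]; color 4: [3].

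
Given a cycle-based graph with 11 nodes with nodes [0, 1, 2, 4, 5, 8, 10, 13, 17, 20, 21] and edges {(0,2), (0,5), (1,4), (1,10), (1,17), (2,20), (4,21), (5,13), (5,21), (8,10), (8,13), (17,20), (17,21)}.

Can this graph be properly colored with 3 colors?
Yes, G is 3-colorable

A valid 3-coloring: color 1: [2, 4, 5, 10, 17]; color 2: [0, 1, 8, 20, 21]; color 3: [13].
(χ(G) = 3 ≤ 3.)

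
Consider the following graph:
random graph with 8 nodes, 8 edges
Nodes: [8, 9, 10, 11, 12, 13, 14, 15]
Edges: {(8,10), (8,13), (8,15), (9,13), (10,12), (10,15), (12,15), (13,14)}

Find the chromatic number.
Clique number ω(G) = 3 (lower bound: χ ≥ ω).
The clique on [8, 10, 15] has size 3, forcing χ ≥ 3, and the coloring below uses 3 colors, so χ(G) = 3.
A valid 3-coloring: color 1: [8, 9, 11, 12, 14]; color 2: [13, 15]; color 3: [10].

χ(G) = 3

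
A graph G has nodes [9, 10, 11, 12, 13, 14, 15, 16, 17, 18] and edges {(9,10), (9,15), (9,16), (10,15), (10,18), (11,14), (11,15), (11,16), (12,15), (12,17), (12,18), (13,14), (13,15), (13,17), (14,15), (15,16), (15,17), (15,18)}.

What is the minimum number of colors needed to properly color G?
Clique number ω(G) = 3 (lower bound: χ ≥ ω).
Odd cycle [16, 11, 14, 13, 17, 12, 18, 10, 9] needs 3 colors (χ ≥ 3).
Vertex 15 is adjacent to every vertex of [9, 10, 11, 12, 13, 14, 16, 17, 18], which already need 3 colors among themselves, so 15 needs a new color (χ ≥ 4).
The coloring below uses 4 colors, so χ(G) = 4.
A valid 4-coloring: color 1: [15]; color 2: [10, 14, 16, 17]; color 3: [9, 11, 12, 13]; color 4: [18].

χ(G) = 4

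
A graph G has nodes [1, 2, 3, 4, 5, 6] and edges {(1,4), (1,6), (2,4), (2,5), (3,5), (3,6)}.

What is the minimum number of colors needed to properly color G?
Clique number ω(G) = 2 (lower bound: χ ≥ ω).
The graph is bipartite (no odd cycle), so 2 colors suffice: χ(G) = 2.
A valid 2-coloring: color 1: [1, 2, 3]; color 2: [4, 5, 6].

χ(G) = 2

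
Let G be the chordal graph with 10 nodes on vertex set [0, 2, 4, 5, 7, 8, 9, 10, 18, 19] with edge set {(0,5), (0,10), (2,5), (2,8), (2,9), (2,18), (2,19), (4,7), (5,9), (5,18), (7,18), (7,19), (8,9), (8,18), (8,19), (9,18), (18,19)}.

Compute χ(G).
χ(G) = 4

Clique number ω(G) = 4 (lower bound: χ ≥ ω).
The clique on [2, 8, 9, 18] has size 4, forcing χ ≥ 4, and the coloring below uses 4 colors, so χ(G) = 4.
A valid 4-coloring: color 1: [0, 4, 18]; color 2: [2, 7, 10]; color 3: [9, 19]; color 4: [5, 8].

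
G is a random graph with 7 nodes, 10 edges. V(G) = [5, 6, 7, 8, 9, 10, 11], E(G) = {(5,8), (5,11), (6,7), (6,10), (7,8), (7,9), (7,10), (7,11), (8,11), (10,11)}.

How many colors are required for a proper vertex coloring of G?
χ(G) = 3

Clique number ω(G) = 3 (lower bound: χ ≥ ω).
The clique on [5, 8, 11] has size 3, forcing χ ≥ 3, and the coloring below uses 3 colors, so χ(G) = 3.
A valid 3-coloring: color 1: [5, 7]; color 2: [6, 9, 11]; color 3: [8, 10].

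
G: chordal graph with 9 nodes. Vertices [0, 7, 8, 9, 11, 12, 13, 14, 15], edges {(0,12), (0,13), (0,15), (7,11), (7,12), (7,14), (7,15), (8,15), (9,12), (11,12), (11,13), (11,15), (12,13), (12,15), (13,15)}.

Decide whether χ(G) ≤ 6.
Yes, G is 6-colorable

A valid 6-coloring: color 1: [9, 14, 15]; color 2: [8, 12]; color 3: [0, 11]; color 4: [7, 13].
(χ(G) = 4 ≤ 6.)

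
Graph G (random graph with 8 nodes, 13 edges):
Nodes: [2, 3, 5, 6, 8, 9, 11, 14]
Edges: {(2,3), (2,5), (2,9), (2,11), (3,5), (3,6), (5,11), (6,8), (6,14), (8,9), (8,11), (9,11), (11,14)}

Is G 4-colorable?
Yes, G is 4-colorable

A valid 4-coloring: color 1: [3, 11]; color 2: [2, 8, 14]; color 3: [5, 6, 9].
(χ(G) = 3 ≤ 4.)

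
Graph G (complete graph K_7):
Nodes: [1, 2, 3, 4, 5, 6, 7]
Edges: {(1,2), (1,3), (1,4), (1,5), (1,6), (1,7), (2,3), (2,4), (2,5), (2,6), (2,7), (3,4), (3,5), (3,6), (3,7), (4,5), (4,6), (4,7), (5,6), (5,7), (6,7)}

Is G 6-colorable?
No, G is not 6-colorable

The clique on vertices [1, 2, 3, 4, 5, 6, 7] has size 7 > 6, so it alone needs 7 colors.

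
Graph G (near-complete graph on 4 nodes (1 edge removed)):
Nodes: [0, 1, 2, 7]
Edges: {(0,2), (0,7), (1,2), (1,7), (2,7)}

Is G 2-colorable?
The clique on vertices [0, 2, 7] has size 3 > 2, so it alone needs 3 colors.

No, G is not 2-colorable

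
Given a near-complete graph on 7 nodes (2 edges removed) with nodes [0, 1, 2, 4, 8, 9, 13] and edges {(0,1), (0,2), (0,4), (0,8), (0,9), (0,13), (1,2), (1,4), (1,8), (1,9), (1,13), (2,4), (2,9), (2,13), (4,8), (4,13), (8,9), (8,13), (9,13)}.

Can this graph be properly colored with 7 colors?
Yes, G is 7-colorable

A valid 7-coloring: color 1: [0]; color 2: [13]; color 3: [1]; color 4: [2, 8]; color 5: [4, 9].
(χ(G) = 5 ≤ 7.)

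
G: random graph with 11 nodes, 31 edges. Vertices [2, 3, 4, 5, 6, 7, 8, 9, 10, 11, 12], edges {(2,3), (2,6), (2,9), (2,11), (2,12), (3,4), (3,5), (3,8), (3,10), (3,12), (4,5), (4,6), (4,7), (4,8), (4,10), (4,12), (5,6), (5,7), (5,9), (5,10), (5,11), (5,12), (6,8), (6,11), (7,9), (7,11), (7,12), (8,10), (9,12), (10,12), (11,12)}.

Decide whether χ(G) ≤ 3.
The clique on vertices [3, 4, 5, 10, 12] has size 5 > 3, so it alone needs 5 colors.

No, G is not 3-colorable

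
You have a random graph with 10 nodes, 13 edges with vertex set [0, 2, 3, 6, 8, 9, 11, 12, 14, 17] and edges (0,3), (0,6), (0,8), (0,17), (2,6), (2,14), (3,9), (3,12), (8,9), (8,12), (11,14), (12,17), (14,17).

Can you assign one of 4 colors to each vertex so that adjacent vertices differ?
A valid 4-coloring: color 1: [0, 9, 12, 14]; color 2: [2, 3, 8, 11, 17]; color 3: [6].
(χ(G) = 3 ≤ 4.)

Yes, G is 4-colorable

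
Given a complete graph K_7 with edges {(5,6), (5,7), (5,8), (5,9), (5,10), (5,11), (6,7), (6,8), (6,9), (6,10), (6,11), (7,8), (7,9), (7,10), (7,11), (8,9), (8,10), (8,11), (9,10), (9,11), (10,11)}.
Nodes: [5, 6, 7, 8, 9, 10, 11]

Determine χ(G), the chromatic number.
χ(G) = 7

Clique number ω(G) = 7 (lower bound: χ ≥ ω).
The clique on [5, 6, 7, 8, 9, 10, 11] has size 7, forcing χ ≥ 7, and the coloring below uses 7 colors, so χ(G) = 7.
A valid 7-coloring: color 1: [7]; color 2: [6]; color 3: [5]; color 4: [11]; color 5: [9]; color 6: [10]; color 7: [8].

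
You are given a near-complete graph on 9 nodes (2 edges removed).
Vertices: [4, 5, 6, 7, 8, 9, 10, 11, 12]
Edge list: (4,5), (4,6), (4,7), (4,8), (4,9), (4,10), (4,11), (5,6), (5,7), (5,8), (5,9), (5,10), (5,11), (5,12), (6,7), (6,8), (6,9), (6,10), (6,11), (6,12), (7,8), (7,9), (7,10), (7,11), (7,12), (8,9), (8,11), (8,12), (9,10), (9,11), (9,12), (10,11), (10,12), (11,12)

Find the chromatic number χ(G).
χ(G) = 7

Clique number ω(G) = 7 (lower bound: χ ≥ ω).
The clique on [4, 5, 6, 7, 8, 9, 11] has size 7, forcing χ ≥ 7, and the coloring below uses 7 colors, so χ(G) = 7.
A valid 7-coloring: color 1: [6]; color 2: [11]; color 3: [7]; color 4: [9]; color 5: [5]; color 6: [8, 10]; color 7: [4, 12].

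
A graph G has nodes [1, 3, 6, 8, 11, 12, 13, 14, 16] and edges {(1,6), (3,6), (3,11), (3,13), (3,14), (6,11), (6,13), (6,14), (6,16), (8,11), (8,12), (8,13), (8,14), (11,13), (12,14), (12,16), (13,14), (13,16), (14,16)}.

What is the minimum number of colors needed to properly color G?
χ(G) = 4

Clique number ω(G) = 4 (lower bound: χ ≥ ω).
The clique on [6, 13, 14, 16] has size 4, forcing χ ≥ 4, and the coloring below uses 4 colors, so χ(G) = 4.
A valid 4-coloring: color 1: [6, 8]; color 2: [1, 12, 13]; color 3: [11, 14]; color 4: [3, 16].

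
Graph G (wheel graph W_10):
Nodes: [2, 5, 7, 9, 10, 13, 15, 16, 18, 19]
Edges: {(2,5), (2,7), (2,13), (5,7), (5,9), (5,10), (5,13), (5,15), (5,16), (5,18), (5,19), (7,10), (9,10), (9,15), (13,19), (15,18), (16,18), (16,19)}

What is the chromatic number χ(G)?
χ(G) = 4

Clique number ω(G) = 3 (lower bound: χ ≥ ω).
Odd cycle [2, 7, 10, 9, 15, 18, 16, 19, 13] needs 3 colors (χ ≥ 3).
Vertex 5 is adjacent to every vertex of [2, 7, 9, 10, 13, 15, 16, 18, 19], which already need 3 colors among themselves, so 5 needs a new color (χ ≥ 4).
The coloring below uses 4 colors, so χ(G) = 4.
A valid 4-coloring: color 1: [5]; color 2: [2, 10, 15, 19]; color 3: [7, 9, 13, 18]; color 4: [16].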